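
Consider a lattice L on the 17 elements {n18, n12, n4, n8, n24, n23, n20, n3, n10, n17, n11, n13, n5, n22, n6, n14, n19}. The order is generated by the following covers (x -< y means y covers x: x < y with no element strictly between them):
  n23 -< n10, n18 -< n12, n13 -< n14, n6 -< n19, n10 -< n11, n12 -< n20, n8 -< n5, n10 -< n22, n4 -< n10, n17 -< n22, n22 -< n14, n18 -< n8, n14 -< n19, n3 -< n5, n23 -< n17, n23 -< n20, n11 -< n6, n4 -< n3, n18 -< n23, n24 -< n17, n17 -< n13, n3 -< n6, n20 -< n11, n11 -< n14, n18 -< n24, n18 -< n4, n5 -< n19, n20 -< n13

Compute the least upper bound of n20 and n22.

n14

Common upper bounds of {n20, n22}: n14, n19.
The least among these is n14.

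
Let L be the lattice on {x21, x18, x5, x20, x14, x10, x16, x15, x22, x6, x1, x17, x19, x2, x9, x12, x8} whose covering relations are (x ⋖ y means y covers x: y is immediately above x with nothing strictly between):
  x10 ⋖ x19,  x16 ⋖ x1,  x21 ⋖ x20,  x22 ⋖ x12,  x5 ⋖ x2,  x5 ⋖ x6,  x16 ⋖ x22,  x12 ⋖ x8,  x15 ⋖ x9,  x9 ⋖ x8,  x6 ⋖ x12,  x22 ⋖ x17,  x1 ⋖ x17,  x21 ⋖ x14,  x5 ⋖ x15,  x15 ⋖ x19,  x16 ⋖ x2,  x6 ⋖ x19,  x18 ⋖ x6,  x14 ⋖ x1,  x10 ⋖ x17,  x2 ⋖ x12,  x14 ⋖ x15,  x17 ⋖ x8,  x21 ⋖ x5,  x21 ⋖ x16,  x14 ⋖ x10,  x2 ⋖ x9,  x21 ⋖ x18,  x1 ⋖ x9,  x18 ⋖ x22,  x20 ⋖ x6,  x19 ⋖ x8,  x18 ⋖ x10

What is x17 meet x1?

Common lower bounds of {x17, x1}: x1, x14, x16, x21.
The greatest among these is x1.

x1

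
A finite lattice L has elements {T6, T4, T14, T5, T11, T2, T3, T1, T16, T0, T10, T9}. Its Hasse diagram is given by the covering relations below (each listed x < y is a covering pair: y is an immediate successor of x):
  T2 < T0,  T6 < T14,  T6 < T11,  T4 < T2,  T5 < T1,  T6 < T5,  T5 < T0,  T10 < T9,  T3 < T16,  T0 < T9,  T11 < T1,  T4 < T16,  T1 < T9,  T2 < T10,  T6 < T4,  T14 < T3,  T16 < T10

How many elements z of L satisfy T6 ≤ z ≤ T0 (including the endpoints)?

The interval [T6, T0] = {T0, T2, T4, T5, T6}, which has 5 elements.

5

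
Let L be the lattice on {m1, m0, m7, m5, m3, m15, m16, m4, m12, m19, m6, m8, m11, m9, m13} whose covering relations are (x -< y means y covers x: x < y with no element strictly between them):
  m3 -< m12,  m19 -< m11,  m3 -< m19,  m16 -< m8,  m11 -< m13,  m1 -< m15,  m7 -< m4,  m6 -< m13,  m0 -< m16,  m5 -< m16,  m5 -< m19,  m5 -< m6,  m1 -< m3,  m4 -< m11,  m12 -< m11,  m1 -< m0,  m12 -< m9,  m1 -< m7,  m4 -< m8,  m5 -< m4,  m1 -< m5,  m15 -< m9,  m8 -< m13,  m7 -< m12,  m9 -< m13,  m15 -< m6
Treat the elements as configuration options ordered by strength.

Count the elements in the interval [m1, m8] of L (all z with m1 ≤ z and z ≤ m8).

7

The interval [m1, m8] = {m0, m1, m16, m4, m5, m7, m8}, which has 7 elements.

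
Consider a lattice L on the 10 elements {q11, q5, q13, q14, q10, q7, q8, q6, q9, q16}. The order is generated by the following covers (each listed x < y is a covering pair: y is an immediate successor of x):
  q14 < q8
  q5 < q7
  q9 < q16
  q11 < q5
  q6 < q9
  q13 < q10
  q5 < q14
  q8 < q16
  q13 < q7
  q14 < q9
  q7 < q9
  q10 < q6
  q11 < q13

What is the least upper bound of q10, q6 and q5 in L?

q9

Common upper bounds of {q10, q6, q5}: q16, q9.
The least among these is q9.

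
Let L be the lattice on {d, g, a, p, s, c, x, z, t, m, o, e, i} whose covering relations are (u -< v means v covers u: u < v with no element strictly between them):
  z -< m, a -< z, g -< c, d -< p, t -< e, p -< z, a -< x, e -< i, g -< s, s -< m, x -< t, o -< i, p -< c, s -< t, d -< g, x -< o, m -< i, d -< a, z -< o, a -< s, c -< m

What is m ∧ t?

s

Common lower bounds of {m, t}: a, d, g, s.
The greatest among these is s.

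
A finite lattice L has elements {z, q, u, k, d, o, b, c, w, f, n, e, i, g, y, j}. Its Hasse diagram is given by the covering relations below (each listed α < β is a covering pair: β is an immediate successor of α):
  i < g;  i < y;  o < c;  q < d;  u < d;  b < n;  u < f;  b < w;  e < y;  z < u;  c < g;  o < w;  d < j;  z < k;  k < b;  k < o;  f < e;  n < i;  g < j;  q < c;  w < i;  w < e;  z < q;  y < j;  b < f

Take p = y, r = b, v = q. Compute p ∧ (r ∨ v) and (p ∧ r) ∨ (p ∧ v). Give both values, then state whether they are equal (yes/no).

r ∨ v = g, so p ∧ (r ∨ v) = y ∧ g = i.
p ∧ r = b and p ∧ v = z, so (p ∧ r) ∨ (p ∧ v) = b ∨ z = b.
Equal: no.

i; b; no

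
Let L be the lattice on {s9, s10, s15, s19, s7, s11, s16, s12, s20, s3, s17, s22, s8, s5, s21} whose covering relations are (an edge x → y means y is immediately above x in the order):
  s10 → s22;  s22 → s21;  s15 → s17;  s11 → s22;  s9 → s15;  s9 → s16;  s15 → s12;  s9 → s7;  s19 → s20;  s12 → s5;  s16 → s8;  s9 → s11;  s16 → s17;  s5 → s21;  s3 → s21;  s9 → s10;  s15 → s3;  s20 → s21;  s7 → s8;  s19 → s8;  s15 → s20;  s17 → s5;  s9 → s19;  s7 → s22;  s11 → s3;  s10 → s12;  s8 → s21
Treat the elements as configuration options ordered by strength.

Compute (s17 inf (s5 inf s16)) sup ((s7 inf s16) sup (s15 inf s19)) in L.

s5 ∧ s16 = s16
s17 ∧ s16 = s16
s7 ∧ s16 = s9
s15 ∧ s19 = s9
s9 ∨ s9 = s9
s16 ∨ s9 = s16

s16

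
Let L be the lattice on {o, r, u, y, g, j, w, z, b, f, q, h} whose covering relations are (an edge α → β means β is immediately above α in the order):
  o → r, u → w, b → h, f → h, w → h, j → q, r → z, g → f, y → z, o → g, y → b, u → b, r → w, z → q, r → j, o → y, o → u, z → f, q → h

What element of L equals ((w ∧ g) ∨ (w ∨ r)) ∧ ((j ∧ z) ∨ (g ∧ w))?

r

w ∧ g = o
w ∨ r = w
o ∨ w = w
j ∧ z = r
g ∧ w = o
r ∨ o = r
w ∧ r = r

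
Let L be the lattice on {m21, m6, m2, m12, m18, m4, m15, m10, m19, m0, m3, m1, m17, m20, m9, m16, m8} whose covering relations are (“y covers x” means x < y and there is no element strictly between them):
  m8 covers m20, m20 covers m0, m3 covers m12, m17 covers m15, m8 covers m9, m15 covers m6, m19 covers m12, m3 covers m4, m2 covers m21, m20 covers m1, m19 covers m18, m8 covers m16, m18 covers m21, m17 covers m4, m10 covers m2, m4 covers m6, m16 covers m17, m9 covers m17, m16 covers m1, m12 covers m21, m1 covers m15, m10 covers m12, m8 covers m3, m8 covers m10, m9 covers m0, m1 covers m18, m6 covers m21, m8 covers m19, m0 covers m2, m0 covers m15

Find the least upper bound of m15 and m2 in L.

m0

Common upper bounds of {m15, m2}: m0, m20, m8, m9.
The least among these is m0.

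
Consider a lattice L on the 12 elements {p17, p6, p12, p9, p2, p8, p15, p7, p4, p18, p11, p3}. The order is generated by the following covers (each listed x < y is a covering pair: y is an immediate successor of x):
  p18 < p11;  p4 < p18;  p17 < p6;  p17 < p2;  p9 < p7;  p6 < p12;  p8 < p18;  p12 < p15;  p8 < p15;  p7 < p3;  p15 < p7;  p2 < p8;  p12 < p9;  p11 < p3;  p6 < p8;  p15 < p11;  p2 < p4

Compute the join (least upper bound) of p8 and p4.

p18

Common upper bounds of {p8, p4}: p11, p18, p3.
The least among these is p18.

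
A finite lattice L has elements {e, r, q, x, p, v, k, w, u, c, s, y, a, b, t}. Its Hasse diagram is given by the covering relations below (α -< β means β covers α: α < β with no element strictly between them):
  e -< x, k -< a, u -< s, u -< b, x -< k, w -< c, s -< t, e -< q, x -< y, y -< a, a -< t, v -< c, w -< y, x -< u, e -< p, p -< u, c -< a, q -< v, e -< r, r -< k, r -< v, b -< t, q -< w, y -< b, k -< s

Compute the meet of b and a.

y

Common lower bounds of {b, a}: e, q, w, x, y.
The greatest among these is y.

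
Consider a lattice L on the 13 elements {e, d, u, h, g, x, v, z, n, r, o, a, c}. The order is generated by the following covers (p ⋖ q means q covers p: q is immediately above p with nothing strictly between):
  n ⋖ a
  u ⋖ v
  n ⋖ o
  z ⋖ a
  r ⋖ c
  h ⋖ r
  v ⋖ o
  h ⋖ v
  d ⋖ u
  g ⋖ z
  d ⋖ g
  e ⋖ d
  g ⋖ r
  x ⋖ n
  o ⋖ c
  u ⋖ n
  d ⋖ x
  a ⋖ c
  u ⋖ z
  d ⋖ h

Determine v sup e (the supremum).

v

Common upper bounds of {v, e}: c, o, v.
The least among these is v.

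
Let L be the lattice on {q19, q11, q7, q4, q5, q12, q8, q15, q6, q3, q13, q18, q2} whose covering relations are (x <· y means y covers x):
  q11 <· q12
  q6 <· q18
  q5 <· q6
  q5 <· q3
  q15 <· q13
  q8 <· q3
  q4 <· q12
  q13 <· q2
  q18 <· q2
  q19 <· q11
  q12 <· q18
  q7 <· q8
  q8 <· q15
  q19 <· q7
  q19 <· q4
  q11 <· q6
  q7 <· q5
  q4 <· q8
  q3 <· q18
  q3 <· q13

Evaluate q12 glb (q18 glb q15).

q4

q18 ∧ q15 = q8
q12 ∧ q8 = q4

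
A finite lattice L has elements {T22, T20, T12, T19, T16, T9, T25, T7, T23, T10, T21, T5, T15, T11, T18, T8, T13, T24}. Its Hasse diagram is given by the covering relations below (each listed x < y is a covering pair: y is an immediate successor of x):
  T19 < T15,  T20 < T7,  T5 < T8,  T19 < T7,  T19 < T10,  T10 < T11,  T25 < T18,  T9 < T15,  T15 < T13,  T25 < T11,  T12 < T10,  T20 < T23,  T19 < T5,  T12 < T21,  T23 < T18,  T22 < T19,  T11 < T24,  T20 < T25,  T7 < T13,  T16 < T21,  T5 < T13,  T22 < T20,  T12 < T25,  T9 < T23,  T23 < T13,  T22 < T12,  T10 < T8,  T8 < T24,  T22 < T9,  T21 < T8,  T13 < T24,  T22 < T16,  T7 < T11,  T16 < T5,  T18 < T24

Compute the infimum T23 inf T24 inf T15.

Common lower bounds of {T23, T24, T15}: T22, T9.
The greatest among these is T9.

T9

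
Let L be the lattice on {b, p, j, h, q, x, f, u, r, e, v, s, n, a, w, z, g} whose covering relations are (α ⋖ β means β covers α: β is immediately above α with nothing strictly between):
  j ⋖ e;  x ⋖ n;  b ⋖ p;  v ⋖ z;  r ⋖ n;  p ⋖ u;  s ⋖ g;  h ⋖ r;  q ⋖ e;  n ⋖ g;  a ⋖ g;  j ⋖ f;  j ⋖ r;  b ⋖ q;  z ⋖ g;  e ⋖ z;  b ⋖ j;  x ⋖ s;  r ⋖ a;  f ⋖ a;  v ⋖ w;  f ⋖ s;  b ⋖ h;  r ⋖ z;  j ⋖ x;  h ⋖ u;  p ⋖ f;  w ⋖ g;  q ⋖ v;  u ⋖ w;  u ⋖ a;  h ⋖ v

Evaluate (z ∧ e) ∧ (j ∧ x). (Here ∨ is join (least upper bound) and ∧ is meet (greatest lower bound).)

j

z ∧ e = e
j ∧ x = j
e ∧ j = j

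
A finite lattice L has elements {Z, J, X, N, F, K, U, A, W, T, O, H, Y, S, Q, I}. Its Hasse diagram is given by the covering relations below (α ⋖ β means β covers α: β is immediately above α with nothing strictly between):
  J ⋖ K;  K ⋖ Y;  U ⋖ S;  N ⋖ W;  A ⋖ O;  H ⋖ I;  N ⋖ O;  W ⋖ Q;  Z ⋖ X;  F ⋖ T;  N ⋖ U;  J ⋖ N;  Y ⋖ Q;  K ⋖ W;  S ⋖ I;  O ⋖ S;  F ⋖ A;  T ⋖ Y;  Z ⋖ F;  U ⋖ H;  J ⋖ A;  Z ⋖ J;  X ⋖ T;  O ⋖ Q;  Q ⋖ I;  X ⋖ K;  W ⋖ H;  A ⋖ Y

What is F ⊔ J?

Common upper bounds of {F, J}: A, I, O, Q, S, Y.
The least among these is A.

A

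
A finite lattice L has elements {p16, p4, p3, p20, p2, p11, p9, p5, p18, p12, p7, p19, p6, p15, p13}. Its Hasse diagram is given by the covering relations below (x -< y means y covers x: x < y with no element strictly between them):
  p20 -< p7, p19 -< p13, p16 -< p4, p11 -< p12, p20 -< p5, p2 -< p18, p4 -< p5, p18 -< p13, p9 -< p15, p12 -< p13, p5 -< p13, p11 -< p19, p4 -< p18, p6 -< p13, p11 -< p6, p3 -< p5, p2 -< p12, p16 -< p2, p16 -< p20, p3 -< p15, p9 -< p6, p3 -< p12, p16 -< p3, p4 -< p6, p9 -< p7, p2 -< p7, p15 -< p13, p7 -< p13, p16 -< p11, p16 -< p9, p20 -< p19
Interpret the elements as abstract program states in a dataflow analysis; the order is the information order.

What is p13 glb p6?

p6

Common lower bounds of {p13, p6}: p11, p16, p4, p6, p9.
The greatest among these is p6.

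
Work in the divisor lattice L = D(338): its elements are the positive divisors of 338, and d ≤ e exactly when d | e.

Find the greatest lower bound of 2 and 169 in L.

Common lower bounds of {2, 169}: 1.
The greatest among these is 1.

1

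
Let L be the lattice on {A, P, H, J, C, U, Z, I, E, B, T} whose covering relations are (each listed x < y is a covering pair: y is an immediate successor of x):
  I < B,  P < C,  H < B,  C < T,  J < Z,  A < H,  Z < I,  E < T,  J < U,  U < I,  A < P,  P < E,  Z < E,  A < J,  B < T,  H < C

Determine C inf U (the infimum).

A

Common lower bounds of {C, U}: A.
The greatest among these is A.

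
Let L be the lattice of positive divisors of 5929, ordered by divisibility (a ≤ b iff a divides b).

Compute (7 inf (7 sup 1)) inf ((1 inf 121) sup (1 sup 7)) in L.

7

7 ∨ 1 = 7
7 ∧ 7 = 7
1 ∧ 121 = 1
1 ∨ 7 = 7
1 ∨ 7 = 7
7 ∧ 7 = 7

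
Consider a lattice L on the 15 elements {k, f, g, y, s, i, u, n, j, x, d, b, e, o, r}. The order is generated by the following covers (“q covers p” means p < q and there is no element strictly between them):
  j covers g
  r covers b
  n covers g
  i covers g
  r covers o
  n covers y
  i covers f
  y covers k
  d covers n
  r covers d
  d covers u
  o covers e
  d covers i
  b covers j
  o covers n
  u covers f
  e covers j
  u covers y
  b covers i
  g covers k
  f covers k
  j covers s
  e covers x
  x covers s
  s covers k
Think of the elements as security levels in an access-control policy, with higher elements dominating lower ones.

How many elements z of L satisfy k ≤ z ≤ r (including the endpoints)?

15

The interval [k, r] = {b, d, e, f, g, i, j, k, n, o, r, s, u, x, y}, which has 15 elements.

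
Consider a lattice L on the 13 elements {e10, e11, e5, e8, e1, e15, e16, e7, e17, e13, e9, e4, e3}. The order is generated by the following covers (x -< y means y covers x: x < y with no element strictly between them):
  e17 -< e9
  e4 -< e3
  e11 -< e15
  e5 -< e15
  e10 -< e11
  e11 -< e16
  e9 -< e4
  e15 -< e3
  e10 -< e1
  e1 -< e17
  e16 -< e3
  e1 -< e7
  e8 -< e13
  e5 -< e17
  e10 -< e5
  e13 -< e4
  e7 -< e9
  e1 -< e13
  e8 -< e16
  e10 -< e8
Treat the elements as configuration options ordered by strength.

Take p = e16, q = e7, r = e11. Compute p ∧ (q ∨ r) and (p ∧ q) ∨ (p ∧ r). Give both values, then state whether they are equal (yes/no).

e16; e11; no

q ∨ r = e3, so p ∧ (q ∨ r) = e16 ∧ e3 = e16.
p ∧ q = e10 and p ∧ r = e11, so (p ∧ q) ∨ (p ∧ r) = e10 ∨ e11 = e11.
Equal: no.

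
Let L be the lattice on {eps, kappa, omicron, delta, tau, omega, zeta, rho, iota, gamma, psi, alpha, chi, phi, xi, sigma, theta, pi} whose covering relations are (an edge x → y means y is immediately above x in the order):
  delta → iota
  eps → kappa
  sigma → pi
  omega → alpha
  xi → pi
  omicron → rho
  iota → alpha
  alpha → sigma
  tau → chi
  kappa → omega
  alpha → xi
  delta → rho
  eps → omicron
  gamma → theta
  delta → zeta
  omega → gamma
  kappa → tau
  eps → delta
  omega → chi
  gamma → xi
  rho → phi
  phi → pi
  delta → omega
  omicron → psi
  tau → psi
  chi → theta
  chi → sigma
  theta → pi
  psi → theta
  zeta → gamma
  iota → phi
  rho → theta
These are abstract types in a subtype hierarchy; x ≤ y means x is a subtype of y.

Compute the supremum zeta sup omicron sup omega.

Common upper bounds of {zeta, omicron, omega}: pi, theta.
The least among these is theta.

theta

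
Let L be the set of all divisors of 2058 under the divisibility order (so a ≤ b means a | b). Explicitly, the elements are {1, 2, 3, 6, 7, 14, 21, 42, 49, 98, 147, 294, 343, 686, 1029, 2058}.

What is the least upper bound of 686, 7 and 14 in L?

686

In the divisibility order, the join is the least common multiple: lcm(686, 7, 14) = 686.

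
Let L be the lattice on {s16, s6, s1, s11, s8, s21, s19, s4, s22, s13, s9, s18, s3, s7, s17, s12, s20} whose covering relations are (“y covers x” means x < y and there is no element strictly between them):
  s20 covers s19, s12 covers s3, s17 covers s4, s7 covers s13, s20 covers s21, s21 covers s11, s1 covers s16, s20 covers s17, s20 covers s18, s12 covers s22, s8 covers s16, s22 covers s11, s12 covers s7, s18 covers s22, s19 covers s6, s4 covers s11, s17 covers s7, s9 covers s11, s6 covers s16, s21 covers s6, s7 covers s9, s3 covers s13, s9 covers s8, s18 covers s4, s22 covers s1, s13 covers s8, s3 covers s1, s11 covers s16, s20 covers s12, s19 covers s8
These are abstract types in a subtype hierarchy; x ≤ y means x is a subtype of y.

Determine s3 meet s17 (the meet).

Common lower bounds of {s3, s17}: s13, s16, s8.
The greatest among these is s13.

s13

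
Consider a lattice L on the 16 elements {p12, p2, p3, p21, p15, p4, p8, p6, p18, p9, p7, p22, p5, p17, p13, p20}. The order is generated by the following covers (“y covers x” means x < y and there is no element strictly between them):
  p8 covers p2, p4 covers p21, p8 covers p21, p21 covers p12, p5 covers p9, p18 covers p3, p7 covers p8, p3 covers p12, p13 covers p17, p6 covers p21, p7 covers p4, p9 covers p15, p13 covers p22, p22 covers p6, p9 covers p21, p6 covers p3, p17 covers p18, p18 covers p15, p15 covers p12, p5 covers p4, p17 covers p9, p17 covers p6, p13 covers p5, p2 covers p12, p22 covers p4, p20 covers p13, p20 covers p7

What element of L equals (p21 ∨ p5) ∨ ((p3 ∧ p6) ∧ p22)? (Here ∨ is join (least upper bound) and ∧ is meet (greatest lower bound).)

p13

p21 ∨ p5 = p5
p3 ∧ p6 = p3
p3 ∧ p22 = p3
p5 ∨ p3 = p13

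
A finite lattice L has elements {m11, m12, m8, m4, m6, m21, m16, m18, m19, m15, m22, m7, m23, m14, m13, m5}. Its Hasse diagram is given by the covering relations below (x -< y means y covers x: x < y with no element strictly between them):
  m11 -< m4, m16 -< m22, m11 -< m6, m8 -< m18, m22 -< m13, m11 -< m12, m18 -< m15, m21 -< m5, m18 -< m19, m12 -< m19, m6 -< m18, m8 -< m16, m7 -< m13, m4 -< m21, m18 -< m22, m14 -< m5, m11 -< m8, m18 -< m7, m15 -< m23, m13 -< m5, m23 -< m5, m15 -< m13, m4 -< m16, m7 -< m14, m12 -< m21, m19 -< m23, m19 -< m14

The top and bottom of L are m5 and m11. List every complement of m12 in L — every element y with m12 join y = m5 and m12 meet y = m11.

m13, m16, m22

Need y with m12 ∨ y = m5 and m12 ∧ y = m11.
Checking each element gives: m13, m16, m22.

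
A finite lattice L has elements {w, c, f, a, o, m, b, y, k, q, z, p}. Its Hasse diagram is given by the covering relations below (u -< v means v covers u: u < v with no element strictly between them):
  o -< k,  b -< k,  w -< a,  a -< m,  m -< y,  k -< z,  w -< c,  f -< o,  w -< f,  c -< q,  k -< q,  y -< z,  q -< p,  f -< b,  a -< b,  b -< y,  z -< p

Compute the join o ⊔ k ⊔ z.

z

Common upper bounds of {o, k, z}: p, z.
The least among these is z.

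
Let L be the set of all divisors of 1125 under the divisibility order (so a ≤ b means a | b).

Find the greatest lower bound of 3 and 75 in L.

In the divisibility order, the meet is the greatest common divisor: gcd(3, 75) = 3.

3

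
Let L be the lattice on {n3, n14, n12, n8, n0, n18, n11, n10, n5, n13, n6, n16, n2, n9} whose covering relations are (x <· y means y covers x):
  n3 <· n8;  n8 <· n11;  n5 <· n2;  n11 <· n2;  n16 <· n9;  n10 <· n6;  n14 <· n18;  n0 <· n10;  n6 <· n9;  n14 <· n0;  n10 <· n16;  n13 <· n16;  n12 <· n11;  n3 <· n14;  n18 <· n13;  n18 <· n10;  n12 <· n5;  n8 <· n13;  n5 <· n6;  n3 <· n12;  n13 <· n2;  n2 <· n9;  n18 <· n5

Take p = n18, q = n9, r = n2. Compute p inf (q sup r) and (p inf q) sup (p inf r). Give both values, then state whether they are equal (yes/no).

n18; n18; yes

q sup r = n9, so p inf (q sup r) = n18 inf n9 = n18.
p inf q = n18 and p inf r = n18, so (p inf q) sup (p inf r) = n18 sup n18 = n18.
Equal: yes.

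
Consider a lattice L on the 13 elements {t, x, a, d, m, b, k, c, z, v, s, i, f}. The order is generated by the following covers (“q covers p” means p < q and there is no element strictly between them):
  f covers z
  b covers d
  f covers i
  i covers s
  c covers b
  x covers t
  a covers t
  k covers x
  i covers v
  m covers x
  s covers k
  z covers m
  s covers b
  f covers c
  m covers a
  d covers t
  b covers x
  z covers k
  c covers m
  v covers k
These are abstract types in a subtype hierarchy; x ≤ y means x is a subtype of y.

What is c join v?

Common upper bounds of {c, v}: f.
The least among these is f.

f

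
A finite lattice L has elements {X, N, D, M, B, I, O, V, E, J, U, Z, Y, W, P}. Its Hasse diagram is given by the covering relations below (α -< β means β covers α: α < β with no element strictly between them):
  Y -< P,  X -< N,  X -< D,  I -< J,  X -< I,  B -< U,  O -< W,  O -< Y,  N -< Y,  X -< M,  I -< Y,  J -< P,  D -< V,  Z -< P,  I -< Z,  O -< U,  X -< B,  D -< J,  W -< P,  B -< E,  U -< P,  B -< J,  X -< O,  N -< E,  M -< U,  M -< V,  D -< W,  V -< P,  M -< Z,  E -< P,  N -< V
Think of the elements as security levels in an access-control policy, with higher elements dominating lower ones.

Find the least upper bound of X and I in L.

Common upper bounds of {X, I}: I, J, P, Y, Z.
The least among these is I.

I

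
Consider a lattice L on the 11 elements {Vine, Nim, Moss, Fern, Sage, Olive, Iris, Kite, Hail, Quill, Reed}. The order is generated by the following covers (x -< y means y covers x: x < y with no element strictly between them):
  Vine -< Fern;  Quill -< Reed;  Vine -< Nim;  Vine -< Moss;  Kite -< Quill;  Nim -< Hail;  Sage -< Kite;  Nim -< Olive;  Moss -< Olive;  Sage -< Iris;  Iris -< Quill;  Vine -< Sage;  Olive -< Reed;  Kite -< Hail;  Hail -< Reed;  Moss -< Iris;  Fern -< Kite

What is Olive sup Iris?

Common upper bounds of {Olive, Iris}: Reed.
The least among these is Reed.

Reed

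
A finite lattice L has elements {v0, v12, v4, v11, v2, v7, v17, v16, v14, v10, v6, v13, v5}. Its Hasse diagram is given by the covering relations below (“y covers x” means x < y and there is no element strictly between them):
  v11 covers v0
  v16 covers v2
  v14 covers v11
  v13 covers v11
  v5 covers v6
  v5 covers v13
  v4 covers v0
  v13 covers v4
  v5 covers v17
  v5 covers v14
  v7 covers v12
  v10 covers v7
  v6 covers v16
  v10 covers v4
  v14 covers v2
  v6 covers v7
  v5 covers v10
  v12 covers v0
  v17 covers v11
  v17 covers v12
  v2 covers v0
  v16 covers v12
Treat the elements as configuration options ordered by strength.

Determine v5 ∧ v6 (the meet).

Common lower bounds of {v5, v6}: v0, v12, v16, v2, v6, v7.
The greatest among these is v6.

v6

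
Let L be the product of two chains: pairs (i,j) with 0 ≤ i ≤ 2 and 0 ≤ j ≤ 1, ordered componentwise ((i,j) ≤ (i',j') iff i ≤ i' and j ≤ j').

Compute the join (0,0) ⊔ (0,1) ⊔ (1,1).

In a product of chains, the join is componentwise max, giving (1,1).

(1,1)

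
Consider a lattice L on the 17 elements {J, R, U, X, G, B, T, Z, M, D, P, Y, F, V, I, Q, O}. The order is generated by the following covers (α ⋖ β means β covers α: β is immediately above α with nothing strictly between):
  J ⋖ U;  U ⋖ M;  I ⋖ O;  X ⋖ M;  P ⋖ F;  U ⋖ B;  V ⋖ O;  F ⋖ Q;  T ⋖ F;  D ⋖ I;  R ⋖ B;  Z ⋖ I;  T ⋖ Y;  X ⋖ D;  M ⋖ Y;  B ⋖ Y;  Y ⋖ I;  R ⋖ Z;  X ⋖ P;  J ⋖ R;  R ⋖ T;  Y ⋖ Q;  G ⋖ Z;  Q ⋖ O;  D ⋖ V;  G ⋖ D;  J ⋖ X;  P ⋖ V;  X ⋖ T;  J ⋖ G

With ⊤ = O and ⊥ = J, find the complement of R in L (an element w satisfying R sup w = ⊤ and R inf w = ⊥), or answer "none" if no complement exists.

Need w with R ∨ w = O and R ∧ w = J.
Checking each element gives: V.

V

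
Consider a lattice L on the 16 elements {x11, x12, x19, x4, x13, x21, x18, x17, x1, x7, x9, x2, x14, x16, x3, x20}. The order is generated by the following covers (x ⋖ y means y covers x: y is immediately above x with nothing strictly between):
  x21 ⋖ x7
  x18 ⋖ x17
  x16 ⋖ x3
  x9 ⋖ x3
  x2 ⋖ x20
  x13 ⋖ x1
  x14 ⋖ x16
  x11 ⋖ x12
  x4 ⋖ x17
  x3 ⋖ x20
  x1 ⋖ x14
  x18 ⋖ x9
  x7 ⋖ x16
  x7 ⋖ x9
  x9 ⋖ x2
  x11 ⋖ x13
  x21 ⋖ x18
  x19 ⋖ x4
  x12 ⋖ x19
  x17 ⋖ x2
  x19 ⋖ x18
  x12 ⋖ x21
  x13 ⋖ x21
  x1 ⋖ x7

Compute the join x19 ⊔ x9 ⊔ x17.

x2

Common upper bounds of {x19, x9, x17}: x2, x20.
The least among these is x2.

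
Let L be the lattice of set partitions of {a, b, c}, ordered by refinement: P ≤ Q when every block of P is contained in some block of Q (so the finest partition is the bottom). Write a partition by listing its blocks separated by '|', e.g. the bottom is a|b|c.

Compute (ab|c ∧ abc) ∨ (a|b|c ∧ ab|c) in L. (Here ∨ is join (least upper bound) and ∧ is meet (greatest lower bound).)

ab|c ∧ abc = ab|c
a|b|c ∧ ab|c = a|b|c
ab|c ∨ a|b|c = ab|c

ab|c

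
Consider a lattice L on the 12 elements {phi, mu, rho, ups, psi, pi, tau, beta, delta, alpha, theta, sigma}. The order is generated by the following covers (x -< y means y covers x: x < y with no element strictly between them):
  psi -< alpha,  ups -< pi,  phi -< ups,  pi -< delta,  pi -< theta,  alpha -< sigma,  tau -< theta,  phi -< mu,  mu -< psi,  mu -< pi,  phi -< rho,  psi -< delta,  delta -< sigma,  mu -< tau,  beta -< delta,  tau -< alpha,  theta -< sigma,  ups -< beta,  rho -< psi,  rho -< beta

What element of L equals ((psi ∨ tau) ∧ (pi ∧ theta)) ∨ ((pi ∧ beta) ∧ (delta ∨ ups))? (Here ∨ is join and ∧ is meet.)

pi

psi ∨ tau = alpha
pi ∧ theta = pi
alpha ∧ pi = mu
pi ∧ beta = ups
delta ∨ ups = delta
ups ∧ delta = ups
mu ∨ ups = pi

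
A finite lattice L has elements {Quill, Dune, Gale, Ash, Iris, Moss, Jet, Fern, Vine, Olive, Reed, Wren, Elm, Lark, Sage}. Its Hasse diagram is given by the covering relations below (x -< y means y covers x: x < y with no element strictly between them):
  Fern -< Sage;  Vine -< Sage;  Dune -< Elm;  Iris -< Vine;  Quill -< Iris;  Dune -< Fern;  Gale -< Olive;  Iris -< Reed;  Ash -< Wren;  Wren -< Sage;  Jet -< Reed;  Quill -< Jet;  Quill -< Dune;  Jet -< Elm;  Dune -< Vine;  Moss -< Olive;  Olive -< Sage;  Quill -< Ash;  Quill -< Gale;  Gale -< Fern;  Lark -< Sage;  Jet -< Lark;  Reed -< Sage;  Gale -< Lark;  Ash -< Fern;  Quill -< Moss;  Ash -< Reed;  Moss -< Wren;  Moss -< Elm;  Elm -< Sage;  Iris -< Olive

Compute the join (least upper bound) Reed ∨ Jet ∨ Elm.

Sage

Common upper bounds of {Reed, Jet, Elm}: Sage.
The least among these is Sage.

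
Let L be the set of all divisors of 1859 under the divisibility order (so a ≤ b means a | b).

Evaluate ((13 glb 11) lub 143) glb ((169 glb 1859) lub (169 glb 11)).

13

13 ∧ 11 = 1
1 ∨ 143 = 143
169 ∧ 1859 = 169
169 ∧ 11 = 1
169 ∨ 1 = 169
143 ∧ 169 = 13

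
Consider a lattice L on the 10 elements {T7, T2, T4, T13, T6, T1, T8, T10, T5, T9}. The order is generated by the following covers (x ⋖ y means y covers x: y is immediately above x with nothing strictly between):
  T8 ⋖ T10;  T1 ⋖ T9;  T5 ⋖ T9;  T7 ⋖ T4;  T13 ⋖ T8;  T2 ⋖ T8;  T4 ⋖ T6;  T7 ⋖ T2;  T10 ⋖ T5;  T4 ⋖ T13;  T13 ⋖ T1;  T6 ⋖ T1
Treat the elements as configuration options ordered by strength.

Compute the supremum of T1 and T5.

T9

Common upper bounds of {T1, T5}: T9.
The least among these is T9.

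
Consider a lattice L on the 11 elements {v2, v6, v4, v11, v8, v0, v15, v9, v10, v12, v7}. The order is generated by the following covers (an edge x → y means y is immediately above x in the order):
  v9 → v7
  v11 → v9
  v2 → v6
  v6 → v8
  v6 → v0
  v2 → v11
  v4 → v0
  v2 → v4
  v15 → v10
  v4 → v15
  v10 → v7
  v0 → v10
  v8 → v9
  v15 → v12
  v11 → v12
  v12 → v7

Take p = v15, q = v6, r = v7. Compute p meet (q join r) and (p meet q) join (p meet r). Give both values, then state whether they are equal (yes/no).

v15; v15; yes

q join r = v7, so p meet (q join r) = v15 meet v7 = v15.
p meet q = v2 and p meet r = v15, so (p meet q) join (p meet r) = v2 join v15 = v15.
Equal: yes.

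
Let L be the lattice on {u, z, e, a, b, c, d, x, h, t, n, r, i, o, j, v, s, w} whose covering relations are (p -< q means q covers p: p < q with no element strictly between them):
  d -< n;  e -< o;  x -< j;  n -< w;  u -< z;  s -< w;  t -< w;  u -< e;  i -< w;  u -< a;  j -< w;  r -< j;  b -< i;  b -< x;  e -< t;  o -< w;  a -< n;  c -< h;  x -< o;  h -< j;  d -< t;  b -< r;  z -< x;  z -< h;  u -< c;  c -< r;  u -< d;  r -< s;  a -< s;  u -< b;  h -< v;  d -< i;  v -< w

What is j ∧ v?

h

Common lower bounds of {j, v}: c, h, u, z.
The greatest among these is h.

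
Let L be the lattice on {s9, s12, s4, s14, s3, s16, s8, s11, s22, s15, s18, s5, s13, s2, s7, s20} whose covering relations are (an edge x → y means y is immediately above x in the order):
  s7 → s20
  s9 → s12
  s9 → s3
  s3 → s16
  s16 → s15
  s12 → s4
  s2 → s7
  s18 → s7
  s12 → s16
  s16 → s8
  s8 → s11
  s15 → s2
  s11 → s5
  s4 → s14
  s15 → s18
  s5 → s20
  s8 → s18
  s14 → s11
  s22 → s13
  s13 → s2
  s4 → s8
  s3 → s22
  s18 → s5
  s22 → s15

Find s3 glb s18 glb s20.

s3

Common lower bounds of {s3, s18, s20}: s3, s9.
The greatest among these is s3.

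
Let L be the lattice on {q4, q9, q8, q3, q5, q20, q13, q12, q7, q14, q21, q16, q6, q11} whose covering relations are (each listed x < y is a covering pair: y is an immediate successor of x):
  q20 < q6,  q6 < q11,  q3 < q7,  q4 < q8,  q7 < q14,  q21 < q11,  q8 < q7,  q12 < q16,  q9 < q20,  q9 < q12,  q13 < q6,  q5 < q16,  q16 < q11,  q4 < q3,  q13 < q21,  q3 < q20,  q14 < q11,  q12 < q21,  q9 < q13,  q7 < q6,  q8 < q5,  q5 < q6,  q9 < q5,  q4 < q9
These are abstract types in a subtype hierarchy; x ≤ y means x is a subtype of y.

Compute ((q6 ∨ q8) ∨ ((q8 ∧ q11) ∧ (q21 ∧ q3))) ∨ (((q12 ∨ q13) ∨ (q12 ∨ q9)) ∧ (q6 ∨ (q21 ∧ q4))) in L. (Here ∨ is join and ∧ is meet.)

q6

q6 ∨ q8 = q6
q8 ∧ q11 = q8
q21 ∧ q3 = q4
q8 ∧ q4 = q4
q6 ∨ q4 = q6
q12 ∨ q13 = q21
q12 ∨ q9 = q12
q21 ∨ q12 = q21
q21 ∧ q4 = q4
q6 ∨ q4 = q6
q21 ∧ q6 = q13
q6 ∨ q13 = q6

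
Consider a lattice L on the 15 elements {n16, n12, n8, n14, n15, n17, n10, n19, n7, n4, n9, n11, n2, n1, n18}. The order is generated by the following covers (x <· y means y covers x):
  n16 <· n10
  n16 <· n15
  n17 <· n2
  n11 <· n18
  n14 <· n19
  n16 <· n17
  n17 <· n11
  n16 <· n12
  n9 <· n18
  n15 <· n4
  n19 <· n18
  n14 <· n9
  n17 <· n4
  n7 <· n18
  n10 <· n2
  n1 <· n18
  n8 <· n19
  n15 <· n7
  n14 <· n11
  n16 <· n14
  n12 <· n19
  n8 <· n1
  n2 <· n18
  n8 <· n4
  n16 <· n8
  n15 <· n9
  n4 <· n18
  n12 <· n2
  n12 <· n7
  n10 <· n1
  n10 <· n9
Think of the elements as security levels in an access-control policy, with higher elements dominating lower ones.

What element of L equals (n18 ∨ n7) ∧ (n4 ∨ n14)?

n18

n18 ∨ n7 = n18
n4 ∨ n14 = n18
n18 ∧ n18 = n18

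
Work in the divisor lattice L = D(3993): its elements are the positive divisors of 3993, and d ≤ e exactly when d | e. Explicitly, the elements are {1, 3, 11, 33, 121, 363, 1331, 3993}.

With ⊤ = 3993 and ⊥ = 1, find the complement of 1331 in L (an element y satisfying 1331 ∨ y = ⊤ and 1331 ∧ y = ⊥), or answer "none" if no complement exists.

Need y with 1331 ∨ y = 3993 and 1331 ∧ y = 1.
Checking each element gives: 3.

3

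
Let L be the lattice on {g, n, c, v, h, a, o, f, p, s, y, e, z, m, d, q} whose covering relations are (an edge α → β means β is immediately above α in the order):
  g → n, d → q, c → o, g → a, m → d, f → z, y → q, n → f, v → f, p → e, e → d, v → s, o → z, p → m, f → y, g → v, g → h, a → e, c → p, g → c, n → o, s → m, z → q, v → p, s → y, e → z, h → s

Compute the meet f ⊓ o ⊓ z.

n

Common lower bounds of {f, o, z}: g, n.
The greatest among these is n.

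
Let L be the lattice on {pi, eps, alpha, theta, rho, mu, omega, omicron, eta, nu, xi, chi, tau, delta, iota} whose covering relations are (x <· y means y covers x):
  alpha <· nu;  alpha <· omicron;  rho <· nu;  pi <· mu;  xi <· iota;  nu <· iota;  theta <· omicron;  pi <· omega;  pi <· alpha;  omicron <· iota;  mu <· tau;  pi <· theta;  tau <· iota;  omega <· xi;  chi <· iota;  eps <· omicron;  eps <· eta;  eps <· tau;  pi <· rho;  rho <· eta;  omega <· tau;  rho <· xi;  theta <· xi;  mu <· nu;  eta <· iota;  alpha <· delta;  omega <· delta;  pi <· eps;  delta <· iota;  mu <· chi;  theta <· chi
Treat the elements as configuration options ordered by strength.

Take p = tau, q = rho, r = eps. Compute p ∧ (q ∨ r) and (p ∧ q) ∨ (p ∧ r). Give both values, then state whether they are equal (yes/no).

q ∨ r = eta, so p ∧ (q ∨ r) = tau ∧ eta = eps.
p ∧ q = pi and p ∧ r = eps, so (p ∧ q) ∨ (p ∧ r) = pi ∨ eps = eps.
Equal: yes.

eps; eps; yes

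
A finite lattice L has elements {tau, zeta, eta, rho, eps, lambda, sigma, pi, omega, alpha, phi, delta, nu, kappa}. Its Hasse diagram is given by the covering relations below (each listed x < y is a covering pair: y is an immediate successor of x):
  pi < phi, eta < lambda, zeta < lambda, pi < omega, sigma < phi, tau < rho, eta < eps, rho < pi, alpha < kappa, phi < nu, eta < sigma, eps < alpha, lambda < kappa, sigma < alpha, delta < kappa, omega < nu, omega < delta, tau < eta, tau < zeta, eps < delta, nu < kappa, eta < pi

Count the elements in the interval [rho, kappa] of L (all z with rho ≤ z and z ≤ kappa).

The interval [rho, kappa] = {delta, kappa, nu, omega, phi, pi, rho}, which has 7 elements.

7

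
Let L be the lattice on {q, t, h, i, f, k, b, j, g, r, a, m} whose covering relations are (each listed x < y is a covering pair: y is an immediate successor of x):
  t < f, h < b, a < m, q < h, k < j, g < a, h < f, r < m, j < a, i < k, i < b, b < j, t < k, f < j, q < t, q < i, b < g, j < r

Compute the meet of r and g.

b

Common lower bounds of {r, g}: b, h, i, q.
The greatest among these is b.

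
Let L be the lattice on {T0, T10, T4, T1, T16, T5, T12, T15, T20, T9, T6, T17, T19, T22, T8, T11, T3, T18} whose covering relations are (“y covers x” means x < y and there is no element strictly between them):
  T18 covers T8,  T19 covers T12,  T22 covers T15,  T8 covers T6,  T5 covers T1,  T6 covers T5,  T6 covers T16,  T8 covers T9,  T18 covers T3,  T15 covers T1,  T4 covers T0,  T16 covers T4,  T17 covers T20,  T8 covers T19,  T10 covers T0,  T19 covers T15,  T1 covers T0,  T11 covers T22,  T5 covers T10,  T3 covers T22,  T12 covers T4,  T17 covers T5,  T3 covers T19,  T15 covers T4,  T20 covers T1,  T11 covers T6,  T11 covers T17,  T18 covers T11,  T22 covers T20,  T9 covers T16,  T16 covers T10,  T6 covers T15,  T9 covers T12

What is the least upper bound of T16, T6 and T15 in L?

T6

Common upper bounds of {T16, T6, T15}: T11, T18, T6, T8.
The least among these is T6.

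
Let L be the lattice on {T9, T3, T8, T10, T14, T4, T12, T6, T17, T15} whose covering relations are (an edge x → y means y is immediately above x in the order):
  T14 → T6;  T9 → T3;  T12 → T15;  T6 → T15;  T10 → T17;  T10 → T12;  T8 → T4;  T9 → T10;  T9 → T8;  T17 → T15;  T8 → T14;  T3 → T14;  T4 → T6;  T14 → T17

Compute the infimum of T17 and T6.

T14

Common lower bounds of {T17, T6}: T14, T3, T8, T9.
The greatest among these is T14.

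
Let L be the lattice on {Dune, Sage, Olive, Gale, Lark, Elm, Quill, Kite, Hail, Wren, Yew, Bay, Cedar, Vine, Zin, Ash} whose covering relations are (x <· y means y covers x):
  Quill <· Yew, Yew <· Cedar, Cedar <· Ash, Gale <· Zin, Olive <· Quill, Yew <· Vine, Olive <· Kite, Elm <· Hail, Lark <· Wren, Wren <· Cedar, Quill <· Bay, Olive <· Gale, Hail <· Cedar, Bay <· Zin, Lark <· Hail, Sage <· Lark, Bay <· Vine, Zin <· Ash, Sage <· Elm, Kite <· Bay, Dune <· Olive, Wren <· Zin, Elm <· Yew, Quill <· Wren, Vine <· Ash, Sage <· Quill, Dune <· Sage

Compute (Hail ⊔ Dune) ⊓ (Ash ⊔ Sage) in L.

Hail ∨ Dune = Hail
Ash ∨ Sage = Ash
Hail ∧ Ash = Hail

Hail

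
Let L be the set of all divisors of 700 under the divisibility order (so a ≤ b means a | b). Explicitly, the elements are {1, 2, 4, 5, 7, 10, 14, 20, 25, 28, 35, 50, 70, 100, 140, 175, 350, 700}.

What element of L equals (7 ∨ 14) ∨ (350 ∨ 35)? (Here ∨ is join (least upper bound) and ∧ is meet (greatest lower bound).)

350

7 ∨ 14 = 14
350 ∨ 35 = 350
14 ∨ 350 = 350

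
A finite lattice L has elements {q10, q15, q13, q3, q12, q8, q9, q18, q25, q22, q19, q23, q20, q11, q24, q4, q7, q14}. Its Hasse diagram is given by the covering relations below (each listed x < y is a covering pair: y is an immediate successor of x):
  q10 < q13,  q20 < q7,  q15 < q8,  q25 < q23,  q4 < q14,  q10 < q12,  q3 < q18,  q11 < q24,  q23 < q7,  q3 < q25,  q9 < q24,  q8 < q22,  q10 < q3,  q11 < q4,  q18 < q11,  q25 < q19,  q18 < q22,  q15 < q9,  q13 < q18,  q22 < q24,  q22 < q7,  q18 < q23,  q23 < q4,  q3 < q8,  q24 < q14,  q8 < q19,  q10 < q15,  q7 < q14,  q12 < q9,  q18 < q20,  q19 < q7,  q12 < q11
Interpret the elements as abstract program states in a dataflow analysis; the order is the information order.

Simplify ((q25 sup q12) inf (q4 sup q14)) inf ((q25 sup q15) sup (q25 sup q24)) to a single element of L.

q25 ∨ q12 = q4
q4 ∨ q14 = q14
q4 ∧ q14 = q4
q25 ∨ q15 = q19
q25 ∨ q24 = q14
q19 ∨ q14 = q14
q4 ∧ q14 = q4

q4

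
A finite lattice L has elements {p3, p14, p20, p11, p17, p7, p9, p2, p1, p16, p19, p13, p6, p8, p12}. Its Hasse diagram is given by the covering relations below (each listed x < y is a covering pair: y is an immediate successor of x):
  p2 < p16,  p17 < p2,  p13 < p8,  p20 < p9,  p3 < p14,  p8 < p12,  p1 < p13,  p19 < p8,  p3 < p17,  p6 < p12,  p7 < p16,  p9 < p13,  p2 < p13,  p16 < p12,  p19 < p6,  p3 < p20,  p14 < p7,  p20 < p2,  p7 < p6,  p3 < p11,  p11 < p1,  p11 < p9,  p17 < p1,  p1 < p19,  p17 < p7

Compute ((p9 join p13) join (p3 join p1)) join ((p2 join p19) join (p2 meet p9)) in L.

p9 ∨ p13 = p13
p3 ∨ p1 = p1
p13 ∨ p1 = p13
p2 ∨ p19 = p8
p2 ∧ p9 = p20
p8 ∨ p20 = p8
p13 ∨ p8 = p8

p8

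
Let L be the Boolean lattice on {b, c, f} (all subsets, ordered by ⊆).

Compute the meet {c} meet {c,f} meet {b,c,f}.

{c}

Common lower bounds of {{c}, {c,f}, {b,c,f}}: {c}, ∅.
The greatest among these is {c}.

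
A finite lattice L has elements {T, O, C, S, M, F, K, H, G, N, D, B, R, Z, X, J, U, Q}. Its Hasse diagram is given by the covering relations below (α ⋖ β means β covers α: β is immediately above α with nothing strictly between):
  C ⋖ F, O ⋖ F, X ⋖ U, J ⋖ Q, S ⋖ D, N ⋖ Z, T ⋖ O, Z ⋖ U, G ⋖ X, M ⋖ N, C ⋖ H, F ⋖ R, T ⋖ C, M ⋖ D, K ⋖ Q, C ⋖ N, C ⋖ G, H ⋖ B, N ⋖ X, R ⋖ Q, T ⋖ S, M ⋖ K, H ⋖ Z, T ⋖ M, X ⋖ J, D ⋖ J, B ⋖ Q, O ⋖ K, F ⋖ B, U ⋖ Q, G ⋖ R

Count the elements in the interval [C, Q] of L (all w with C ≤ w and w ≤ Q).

12

The interval [C, Q] = {B, C, F, G, H, J, N, Q, R, U, X, Z}, which has 12 elements.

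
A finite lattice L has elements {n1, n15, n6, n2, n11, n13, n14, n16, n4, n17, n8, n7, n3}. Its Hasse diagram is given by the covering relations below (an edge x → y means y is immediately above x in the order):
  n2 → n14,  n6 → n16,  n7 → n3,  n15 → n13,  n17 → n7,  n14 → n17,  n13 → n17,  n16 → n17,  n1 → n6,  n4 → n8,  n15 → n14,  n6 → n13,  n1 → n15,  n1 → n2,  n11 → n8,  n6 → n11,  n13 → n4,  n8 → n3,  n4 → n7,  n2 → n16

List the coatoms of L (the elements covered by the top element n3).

n7, n8

The coatoms are exactly the elements covered by n3: n7, n8.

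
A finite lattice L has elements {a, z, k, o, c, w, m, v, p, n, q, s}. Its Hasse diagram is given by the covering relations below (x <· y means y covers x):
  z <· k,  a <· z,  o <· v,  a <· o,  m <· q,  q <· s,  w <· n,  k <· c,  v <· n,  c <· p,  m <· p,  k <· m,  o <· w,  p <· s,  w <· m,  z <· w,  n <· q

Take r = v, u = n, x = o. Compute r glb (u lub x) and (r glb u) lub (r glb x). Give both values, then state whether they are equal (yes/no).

u lub x = n, so r glb (u lub x) = v glb n = v.
r glb u = v and r glb x = o, so (r glb u) lub (r glb x) = v lub o = v.
Equal: yes.

v; v; yes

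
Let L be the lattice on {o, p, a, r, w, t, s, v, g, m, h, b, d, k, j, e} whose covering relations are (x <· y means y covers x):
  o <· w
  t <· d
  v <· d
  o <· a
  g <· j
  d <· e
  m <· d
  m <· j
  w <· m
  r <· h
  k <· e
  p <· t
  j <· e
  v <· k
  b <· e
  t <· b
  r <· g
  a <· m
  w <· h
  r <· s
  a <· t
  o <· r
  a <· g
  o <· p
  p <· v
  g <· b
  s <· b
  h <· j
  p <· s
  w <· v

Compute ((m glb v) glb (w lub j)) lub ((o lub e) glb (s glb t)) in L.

m ∧ v = w
w ∨ j = j
w ∧ j = w
o ∨ e = e
s ∧ t = p
e ∧ p = p
w ∨ p = v

v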